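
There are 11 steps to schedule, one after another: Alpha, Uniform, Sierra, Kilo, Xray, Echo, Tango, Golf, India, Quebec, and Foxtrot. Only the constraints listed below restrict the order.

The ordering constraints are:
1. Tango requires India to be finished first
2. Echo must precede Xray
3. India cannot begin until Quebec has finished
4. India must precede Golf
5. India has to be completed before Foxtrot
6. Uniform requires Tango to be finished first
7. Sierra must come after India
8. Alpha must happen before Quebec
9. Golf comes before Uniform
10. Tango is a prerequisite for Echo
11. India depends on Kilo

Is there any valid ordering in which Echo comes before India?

No

There is a dependency chain India → Tango → Echo, so Echo always comes after India.
Hence Echo can never be scheduled before India.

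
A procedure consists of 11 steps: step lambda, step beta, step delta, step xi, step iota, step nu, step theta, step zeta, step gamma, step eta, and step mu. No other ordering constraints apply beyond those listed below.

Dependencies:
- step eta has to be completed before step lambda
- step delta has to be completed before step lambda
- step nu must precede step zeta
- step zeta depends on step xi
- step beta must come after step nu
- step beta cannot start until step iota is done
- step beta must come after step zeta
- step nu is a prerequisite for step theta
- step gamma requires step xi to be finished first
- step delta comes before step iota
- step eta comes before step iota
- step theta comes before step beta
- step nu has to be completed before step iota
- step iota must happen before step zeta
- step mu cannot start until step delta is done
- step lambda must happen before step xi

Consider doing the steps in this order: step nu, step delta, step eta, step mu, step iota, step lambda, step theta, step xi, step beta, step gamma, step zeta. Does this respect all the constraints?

No

Here step zeta comes after step beta.
But one of the constraints requires step zeta before step beta, so this ordering violates it.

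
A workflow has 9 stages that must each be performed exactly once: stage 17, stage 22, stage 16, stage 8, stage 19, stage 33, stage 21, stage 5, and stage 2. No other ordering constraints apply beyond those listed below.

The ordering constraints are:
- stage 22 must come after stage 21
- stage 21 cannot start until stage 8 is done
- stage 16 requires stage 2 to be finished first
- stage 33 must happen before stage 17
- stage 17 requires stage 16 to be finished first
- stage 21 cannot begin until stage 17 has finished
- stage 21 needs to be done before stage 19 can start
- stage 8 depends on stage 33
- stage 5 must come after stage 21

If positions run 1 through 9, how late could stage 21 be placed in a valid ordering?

6

Following every chain forward from stage 21, the stages that must come later are stage 22, stage 19, stage 5 — 3 of them.
So at least 3 stages follow stage 21, putting stage 21 no later than position 6. That position is achievable by scheduling everything else first.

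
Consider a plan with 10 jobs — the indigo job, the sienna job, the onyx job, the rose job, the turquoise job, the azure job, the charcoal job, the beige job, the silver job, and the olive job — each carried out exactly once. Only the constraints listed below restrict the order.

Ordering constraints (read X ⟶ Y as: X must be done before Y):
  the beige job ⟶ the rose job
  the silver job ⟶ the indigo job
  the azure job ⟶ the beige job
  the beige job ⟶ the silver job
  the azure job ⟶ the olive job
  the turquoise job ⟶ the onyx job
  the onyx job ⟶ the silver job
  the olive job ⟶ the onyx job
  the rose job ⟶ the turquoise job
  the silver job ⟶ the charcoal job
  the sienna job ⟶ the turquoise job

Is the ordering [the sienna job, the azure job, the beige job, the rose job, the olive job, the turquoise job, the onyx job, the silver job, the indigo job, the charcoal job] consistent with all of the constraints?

Going through the constraints one by one, each required predecessor appears earlier in the sequence than its dependent — e.g. the beige job (position 3) is before the silver job (position 8), as required.

Yes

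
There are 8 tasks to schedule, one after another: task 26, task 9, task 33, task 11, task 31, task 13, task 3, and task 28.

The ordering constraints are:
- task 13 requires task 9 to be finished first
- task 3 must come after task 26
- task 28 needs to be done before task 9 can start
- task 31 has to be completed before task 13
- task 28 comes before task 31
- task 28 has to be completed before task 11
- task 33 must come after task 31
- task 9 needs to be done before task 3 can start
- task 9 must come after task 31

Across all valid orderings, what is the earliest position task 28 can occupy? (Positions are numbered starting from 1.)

1

No constraint forces any other task before task 28, so it can be placed first.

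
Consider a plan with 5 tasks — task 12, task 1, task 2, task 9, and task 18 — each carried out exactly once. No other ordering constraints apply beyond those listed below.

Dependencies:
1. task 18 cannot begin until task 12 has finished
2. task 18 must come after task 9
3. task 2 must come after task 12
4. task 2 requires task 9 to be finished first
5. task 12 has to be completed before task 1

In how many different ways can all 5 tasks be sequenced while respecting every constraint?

2 tasks have no prerequisites (task 12, task 9), so any of them could come first.
Counting all ways to extend the partial order to a total order gives 14.

14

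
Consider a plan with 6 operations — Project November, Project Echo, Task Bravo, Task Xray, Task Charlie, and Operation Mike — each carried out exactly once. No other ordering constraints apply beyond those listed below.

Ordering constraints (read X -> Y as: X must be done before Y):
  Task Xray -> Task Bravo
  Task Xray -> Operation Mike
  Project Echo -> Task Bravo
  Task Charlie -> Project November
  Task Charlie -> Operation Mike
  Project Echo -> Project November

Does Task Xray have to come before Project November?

No

Nothing in the constraints links Task Xray and Project November; they are unordered relative to each other.
So Task Xray can come before Project November or after — it is not forced.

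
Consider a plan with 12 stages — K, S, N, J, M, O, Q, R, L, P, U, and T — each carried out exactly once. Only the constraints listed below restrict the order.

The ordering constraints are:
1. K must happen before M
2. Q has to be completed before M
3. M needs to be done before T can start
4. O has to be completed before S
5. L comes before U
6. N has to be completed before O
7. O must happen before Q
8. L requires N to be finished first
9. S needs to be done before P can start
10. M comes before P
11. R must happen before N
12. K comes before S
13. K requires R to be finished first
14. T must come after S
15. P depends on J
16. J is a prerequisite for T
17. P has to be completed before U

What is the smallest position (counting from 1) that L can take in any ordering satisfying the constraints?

The stages that are forced before L, directly or transitively, are N, R. That's 2 stages.
With 2 mandatory predecessors, the earliest L can sit is position 2+1 = 3, and placing just those 2 first achieves it.

3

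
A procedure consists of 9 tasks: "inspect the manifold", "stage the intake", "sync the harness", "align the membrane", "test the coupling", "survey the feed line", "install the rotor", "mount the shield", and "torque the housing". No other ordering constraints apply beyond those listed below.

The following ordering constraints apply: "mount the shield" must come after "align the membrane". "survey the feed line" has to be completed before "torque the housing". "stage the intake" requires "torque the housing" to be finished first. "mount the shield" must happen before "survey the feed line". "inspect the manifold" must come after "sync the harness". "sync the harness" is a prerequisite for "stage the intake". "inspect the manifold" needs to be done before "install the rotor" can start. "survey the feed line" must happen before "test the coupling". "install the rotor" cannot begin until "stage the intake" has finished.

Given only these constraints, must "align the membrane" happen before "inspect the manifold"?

No chain of constraints connects "align the membrane" to "inspect the manifold" in either direction.
A valid ordering placing "inspect the manifold" before "align the membrane" exists, so the answer is no.

No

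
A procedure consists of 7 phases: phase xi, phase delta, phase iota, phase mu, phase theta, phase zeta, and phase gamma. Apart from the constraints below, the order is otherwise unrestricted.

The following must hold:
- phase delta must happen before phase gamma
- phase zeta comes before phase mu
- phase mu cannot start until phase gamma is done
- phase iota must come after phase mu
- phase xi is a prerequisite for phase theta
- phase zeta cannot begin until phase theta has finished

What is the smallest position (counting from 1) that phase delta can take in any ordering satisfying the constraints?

1

Phase delta has no prerequisites at all, so it can go in position 1.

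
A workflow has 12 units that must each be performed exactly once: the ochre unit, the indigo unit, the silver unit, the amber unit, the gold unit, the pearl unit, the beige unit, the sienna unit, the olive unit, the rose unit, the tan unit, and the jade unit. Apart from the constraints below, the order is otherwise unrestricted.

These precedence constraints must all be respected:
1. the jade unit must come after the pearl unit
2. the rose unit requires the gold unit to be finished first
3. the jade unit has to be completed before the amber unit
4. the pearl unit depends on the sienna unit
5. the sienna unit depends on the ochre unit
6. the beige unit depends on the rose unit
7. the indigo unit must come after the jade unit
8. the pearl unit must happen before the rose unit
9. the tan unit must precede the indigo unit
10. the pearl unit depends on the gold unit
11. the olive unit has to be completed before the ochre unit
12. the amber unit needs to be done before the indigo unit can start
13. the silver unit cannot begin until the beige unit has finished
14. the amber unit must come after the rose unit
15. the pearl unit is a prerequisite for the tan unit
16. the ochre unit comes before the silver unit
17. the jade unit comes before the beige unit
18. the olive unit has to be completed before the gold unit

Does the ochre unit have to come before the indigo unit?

Yes

Following the dependencies: the ochre unit → the sienna unit → the pearl unit → the tan unit → the indigo unit.
So the ochre unit must precede the indigo unit in any valid ordering.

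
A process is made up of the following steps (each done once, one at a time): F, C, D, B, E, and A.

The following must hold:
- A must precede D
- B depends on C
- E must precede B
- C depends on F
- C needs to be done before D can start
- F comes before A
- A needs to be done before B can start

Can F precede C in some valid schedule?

Yes

Every valid ordering already has F before C (the constraints require it), so in particular at least one does.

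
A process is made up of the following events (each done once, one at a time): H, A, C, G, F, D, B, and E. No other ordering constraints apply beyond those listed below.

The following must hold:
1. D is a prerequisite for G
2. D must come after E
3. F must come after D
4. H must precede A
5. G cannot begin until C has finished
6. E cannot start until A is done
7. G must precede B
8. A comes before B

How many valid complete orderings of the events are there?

The events with no prerequisites are H, C; any of them can be placed first.
Counting all ways to extend the partial order to a total order gives 16.

16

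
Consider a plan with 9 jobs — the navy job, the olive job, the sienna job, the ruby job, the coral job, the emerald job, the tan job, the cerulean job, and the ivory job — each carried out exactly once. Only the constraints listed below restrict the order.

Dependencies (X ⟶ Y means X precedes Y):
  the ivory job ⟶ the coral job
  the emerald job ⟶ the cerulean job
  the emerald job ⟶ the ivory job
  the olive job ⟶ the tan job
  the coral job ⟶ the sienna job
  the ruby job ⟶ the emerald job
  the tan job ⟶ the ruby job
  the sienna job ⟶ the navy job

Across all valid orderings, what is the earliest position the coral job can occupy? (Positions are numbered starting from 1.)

6

Every job that must precede the coral job has to come before it. Tracing all chains that end at the coral job, those jobs are: the olive job, the ruby job, the emerald job, the tan job, the ivory job — 5 in total.
With 5 mandatory predecessors, the earliest the coral job can sit is position 5+1 = 6, and placing just those 5 first achieves it.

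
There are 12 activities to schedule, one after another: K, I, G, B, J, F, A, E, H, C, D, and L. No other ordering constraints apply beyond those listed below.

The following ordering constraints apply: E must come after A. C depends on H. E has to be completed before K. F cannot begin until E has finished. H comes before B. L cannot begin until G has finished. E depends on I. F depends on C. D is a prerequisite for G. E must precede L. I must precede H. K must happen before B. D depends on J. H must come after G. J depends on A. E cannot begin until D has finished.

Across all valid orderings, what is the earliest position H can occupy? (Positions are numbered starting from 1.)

Working backwards through the constraints from H, its full set of required predecessors is I, G, J, A, D — 5 of them.
With 5 mandatory predecessors, the earliest H can sit is position 5+1 = 6, and placing just those 5 first achieves it.

6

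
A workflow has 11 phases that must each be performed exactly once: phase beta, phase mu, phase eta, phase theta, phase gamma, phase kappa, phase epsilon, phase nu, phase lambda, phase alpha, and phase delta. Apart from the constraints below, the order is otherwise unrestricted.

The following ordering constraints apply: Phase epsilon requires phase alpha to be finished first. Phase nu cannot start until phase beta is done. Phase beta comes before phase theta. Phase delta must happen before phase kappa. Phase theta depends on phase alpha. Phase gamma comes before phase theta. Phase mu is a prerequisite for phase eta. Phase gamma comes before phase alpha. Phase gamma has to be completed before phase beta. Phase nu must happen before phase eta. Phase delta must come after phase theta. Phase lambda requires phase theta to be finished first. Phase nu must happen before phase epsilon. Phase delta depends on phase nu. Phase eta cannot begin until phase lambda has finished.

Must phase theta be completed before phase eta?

Following the dependencies: phase theta → phase lambda → phase eta.
So phase theta must precede phase eta in any valid ordering.

Yes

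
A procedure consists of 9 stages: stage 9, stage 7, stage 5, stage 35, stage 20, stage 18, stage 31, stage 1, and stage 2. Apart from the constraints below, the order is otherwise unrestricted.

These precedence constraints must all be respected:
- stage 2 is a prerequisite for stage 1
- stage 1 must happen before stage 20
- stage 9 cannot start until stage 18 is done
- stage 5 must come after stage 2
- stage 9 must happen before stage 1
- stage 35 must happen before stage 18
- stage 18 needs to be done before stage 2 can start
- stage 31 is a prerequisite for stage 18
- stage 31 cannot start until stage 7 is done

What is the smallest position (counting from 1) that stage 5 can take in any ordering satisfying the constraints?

The stages that are forced before stage 5, directly or transitively, are stage 7, stage 35, stage 18, stage 31, stage 2. That's 5 stages.
With 5 mandatory predecessors, the earliest stage 5 can sit is position 5+1 = 6, and placing just those 5 first achieves it.

6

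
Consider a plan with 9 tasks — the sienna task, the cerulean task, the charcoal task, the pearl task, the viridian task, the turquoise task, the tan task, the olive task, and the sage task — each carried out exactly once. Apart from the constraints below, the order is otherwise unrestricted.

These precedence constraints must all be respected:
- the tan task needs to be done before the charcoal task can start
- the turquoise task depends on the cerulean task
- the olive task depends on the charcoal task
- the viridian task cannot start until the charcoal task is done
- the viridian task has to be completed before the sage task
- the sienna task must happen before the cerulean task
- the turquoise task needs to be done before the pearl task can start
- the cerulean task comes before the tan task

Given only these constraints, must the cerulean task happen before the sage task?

Yes

Chaining the stated constraints: the cerulean task → the tan task → the charcoal task → the viridian task → the sage task.
Hence the cerulean task necessarily comes before the sage task.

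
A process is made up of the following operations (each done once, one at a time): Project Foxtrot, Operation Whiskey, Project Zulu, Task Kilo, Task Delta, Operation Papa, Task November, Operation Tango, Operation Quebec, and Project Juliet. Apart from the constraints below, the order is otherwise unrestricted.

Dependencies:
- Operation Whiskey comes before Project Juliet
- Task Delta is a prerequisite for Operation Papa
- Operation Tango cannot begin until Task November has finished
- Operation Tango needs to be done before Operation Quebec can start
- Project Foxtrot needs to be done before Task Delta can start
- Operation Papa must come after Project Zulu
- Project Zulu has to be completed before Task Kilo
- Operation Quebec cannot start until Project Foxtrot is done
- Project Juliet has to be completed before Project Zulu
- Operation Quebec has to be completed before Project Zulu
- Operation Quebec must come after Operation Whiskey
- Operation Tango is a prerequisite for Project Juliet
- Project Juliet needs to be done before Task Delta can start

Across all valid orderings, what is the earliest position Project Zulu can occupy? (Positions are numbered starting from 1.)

Every operation that must precede Project Zulu has to come before it. Tracing all chains that end at Project Zulu, those operations are: Project Foxtrot, Operation Whiskey, Task November, Operation Tango, Operation Quebec, Project Juliet — 6 in total.
So at minimum 6 operations come before Project Zulu, putting Project Zulu no earlier than position 7. That position is achievable by scheduling exactly those predecessors first.

7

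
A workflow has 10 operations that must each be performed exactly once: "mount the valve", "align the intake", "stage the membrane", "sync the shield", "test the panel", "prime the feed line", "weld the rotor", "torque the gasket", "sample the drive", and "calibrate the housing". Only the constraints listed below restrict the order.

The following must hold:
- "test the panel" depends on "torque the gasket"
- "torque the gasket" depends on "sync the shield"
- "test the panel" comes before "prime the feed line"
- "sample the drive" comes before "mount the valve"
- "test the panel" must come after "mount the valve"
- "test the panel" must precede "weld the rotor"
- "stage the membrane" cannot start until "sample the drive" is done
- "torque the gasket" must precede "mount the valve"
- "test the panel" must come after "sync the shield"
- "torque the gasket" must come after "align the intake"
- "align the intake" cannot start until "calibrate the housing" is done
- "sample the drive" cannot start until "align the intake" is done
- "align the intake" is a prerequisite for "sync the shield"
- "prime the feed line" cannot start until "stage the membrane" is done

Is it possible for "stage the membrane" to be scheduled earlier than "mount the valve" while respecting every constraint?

The constraints leave "stage the membrane" and "mount the valve" unordered relative to each other; nothing requires "mount the valve" earlier.
That means at least one valid schedule has "stage the membrane" before "mount the valve".

Yes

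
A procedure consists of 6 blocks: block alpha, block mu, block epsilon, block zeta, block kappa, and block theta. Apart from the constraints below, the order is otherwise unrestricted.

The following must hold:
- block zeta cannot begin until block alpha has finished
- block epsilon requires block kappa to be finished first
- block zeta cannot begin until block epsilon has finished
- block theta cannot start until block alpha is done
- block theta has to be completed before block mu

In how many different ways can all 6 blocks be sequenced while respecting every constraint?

The blocks with no prerequisites are block alpha, block kappa; any of them can be placed first.
Enumerating by repeatedly choosing an available block (one whose prerequisites are all placed) gives 19 distinct complete orderings.

19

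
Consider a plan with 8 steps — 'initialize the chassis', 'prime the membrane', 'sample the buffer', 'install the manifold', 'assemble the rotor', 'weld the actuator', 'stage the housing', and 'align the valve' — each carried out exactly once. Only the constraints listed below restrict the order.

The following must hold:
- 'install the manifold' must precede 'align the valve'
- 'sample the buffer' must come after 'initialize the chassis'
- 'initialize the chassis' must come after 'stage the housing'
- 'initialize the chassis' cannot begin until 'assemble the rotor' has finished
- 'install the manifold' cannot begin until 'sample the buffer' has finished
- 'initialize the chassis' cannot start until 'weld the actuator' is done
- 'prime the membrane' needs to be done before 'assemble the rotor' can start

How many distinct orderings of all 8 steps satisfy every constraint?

The steps with no prerequisites are 'prime the membrane', 'weld the actuator', 'stage the housing'; any of them can be placed first.
Enumerating by repeatedly choosing an available step (one whose prerequisites are all placed) gives 12 distinct complete orderings.

12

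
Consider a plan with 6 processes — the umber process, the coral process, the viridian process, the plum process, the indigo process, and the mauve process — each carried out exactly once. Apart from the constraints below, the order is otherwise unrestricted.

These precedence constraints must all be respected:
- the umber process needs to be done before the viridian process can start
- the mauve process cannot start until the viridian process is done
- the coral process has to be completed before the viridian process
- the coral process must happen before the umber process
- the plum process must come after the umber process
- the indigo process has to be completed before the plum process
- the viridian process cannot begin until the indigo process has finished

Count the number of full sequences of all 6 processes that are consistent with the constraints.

9

The processes with no prerequisites are the coral process, the indigo process; any of them can be placed first.
Systematically extending each partial ordering one process at a time and counting, there are 9 complete orderings.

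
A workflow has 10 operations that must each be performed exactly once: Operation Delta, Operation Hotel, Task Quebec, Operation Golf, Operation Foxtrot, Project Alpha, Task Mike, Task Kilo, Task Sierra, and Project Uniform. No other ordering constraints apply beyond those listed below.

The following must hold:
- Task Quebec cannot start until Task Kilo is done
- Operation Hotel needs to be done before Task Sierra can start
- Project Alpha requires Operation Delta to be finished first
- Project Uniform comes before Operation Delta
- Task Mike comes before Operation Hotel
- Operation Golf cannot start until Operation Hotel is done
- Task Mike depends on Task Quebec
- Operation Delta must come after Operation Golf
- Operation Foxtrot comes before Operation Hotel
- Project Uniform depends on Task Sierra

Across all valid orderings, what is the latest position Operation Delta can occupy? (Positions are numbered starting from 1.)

The only operation forced after Operation Delta (directly or by a chain) is Project Alpha.
So at least 1 operation follows Operation Delta, putting Operation Delta no later than position 9. That position is achievable by scheduling everything else first.

9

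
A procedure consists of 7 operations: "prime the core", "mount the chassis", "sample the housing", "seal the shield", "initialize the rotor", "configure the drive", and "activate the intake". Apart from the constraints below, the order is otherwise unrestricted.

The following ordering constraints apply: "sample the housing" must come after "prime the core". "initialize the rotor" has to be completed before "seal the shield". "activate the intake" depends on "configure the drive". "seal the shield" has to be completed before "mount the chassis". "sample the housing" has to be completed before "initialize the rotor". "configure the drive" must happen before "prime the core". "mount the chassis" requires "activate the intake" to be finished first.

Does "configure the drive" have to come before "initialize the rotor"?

Yes

Chaining the stated constraints: "configure the drive" → "prime the core" → "sample the housing" → "initialize the rotor".
That forces "configure the drive" before "initialize the rotor" in every valid schedule.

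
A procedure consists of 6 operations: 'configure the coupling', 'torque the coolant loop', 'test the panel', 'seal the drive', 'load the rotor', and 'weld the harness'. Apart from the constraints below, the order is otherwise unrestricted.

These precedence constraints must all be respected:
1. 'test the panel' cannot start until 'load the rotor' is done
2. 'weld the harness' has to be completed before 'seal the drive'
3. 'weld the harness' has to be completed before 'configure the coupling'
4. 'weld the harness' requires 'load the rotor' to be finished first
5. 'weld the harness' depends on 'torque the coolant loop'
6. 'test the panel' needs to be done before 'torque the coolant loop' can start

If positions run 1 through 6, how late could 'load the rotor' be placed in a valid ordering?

1

The operations that are forced after 'load the rotor', directly or by a chain of constraints, are 'configure the coupling', 'torque the coolant loop', 'test the panel', 'seal the drive', 'weld the harness'. That's 5 operations.
So at least 5 operations follow 'load the rotor', putting 'load the rotor' no later than position 1. That position is achievable by scheduling everything else first.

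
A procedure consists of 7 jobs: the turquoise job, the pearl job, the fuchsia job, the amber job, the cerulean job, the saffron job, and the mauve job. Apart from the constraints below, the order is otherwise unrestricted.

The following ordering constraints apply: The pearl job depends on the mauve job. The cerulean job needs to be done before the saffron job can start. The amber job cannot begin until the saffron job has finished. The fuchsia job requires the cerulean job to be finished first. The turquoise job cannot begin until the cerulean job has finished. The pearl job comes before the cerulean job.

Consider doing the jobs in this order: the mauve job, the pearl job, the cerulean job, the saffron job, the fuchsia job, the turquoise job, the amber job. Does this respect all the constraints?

Yes

Going through the constraints one by one, each required predecessor appears earlier in the sequence than its dependent — e.g. the saffron job (position 4) is before the amber job (position 7), as required.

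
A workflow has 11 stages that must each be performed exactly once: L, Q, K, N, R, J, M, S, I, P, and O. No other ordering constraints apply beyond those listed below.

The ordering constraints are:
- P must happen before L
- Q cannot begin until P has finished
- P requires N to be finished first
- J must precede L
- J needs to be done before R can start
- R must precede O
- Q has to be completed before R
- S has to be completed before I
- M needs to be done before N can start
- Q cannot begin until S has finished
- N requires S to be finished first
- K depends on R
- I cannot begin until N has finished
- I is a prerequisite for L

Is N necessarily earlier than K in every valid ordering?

There is a constraint chain N → P → Q → R → K.
Hence N necessarily comes before K.

Yes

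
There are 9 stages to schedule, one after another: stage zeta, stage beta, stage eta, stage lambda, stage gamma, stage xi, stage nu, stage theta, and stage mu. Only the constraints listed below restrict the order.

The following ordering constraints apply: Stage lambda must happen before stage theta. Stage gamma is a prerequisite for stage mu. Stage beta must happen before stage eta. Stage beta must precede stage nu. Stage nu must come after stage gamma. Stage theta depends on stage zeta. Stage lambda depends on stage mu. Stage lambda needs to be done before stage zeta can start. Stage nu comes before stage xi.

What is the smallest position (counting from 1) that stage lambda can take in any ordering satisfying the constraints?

Working backwards through the constraints from stage lambda, its full set of required predecessors is stage gamma, stage mu — 2 of them.
So at minimum 2 stages come before stage lambda, putting stage lambda no earlier than position 3. That position is achievable by scheduling exactly those predecessors first.

3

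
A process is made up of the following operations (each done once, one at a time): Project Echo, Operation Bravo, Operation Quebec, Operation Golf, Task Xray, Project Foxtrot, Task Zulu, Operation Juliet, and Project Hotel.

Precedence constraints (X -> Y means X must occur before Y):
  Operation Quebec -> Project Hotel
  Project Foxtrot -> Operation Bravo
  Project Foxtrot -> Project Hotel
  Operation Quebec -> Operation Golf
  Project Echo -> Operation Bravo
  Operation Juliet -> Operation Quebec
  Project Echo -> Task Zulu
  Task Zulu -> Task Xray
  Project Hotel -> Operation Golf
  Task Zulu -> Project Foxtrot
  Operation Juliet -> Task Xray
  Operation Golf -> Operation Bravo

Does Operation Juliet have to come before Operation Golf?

There is a constraint chain Operation Juliet → Operation Quebec → Operation Golf.
That forces Operation Juliet before Operation Golf in every valid schedule.

Yes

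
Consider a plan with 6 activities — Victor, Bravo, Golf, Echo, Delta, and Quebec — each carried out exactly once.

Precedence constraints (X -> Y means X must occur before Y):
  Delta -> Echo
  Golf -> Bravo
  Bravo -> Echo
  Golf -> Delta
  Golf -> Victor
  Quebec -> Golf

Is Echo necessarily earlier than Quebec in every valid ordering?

In fact the dependencies run the other way: Quebec → Golf → Bravo → Echo.
So Echo never precedes Quebec.

No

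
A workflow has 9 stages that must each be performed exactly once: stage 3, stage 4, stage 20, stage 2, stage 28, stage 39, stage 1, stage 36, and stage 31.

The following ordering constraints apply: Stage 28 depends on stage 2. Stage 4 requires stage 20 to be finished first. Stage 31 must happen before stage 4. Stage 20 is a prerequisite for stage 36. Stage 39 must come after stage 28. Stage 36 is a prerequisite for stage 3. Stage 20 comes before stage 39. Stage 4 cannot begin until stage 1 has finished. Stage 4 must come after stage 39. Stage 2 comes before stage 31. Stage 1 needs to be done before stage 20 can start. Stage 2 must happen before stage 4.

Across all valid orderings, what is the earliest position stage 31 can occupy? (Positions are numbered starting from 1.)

Working backwards through the constraints from stage 31, its only required predecessor is stage 2.
So at minimum 1 stage comes before stage 31, putting stage 31 no earlier than position 2. That position is achievable by scheduling exactly that predecessor first.

2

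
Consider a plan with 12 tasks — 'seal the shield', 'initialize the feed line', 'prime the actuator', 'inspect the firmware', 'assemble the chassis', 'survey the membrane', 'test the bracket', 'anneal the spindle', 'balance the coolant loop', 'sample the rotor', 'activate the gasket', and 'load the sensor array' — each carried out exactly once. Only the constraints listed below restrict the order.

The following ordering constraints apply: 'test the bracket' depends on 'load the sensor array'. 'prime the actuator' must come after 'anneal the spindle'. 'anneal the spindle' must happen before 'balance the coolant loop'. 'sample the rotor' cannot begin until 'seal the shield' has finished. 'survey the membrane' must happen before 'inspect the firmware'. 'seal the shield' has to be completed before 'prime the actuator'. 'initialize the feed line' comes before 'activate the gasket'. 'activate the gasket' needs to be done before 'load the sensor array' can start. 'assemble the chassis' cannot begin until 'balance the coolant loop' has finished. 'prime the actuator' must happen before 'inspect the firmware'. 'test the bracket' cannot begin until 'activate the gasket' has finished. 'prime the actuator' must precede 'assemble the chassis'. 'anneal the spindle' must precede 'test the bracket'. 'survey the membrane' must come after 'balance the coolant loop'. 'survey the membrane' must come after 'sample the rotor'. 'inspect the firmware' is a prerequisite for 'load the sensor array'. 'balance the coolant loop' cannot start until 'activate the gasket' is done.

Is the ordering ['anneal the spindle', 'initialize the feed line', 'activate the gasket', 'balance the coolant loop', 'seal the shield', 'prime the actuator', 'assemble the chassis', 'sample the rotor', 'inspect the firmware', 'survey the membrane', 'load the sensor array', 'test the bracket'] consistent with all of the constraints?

In the proposed order, 'inspect the firmware' appears before 'survey the membrane'.
But one of the constraints requires 'survey the membrane' before 'inspect the firmware', so this ordering violates it.

No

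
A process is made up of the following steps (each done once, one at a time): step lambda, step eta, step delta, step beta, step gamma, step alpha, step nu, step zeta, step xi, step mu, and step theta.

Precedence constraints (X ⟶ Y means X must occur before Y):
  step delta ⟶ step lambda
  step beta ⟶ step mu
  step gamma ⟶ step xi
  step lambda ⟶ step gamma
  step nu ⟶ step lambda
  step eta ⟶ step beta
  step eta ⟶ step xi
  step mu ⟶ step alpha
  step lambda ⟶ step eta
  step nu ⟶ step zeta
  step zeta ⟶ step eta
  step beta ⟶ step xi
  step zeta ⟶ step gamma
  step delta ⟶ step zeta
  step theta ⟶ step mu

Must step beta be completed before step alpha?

Chaining the stated constraints: step beta → step mu → step alpha.
So step beta must precede step alpha in any valid ordering.

Yes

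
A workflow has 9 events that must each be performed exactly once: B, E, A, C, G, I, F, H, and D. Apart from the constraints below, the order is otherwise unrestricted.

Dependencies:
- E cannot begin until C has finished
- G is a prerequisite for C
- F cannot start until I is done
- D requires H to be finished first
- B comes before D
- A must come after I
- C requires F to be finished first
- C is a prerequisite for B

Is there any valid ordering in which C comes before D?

C is actually forced before D by the constraints, so certainly some valid ordering has C first.

Yes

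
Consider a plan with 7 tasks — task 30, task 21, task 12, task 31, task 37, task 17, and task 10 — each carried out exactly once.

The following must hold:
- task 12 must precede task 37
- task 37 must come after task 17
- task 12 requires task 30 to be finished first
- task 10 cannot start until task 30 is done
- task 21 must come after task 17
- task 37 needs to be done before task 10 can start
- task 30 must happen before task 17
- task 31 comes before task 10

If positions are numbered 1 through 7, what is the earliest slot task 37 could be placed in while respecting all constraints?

Working backwards through the constraints from task 37, its full set of required predecessors is task 30, task 12, task 17 — 3 of them.
With 3 mandatory predecessors, the earliest task 37 can sit is position 3+1 = 4, and placing just those 3 first achieves it.

4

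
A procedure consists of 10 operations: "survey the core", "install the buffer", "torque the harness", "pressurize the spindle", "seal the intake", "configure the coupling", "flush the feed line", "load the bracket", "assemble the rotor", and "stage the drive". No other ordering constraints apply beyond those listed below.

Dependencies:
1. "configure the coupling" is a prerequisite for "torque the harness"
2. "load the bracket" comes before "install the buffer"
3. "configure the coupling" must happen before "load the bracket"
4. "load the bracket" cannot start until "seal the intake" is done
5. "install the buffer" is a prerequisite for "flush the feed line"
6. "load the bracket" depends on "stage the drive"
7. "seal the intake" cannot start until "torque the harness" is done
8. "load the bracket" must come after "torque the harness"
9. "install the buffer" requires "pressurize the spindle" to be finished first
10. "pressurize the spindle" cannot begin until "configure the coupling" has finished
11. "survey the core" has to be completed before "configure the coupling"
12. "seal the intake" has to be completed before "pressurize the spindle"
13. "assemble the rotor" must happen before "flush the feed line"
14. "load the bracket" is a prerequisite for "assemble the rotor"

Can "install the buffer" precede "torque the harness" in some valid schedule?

No

The constraints give a chain "torque the harness" → "load the bracket" → "install the buffer", which forces "torque the harness" before "install the buffer".
So no valid ordering can have "install the buffer" before "torque the harness".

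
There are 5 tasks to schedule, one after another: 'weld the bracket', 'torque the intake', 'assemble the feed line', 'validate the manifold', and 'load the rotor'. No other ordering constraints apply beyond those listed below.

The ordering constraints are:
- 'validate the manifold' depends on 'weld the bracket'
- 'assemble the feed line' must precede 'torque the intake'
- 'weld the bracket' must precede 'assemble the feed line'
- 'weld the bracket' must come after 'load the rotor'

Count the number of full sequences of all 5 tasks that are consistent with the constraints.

'load the rotor' is the only task with nothing required before it, so every ordering starts there.
Enumerating by repeatedly choosing an available task (one whose prerequisites are all placed) gives 3 distinct complete orderings.

3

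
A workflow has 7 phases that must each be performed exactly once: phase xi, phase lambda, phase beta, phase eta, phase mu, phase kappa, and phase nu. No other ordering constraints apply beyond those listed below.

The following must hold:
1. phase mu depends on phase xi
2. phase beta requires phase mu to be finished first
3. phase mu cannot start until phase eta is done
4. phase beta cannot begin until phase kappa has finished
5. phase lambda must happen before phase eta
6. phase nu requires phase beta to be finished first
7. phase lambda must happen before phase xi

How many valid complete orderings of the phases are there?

2 phases have no prerequisites (phase lambda, phase kappa), so any of them could come first.
Systematically extending each partial ordering one phase at a time and counting, there are 10 complete orderings.

10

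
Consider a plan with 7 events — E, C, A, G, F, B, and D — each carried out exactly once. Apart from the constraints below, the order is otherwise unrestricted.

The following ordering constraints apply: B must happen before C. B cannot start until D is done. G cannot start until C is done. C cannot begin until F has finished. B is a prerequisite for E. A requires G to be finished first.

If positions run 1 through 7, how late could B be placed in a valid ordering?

3

The events that are forced after B, directly or by a chain of constraints, are E, C, A, G. That's 4 events.
So at least 4 events follow B, putting B no later than position 3. That position is achievable by scheduling everything else first.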